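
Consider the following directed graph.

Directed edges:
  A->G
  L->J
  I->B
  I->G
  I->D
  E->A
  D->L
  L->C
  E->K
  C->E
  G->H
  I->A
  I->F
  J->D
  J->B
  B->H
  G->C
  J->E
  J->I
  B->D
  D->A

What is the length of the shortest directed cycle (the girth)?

For each vertex v, BFS finds the shortest path from v back to v.
The shortest such closed walk is J → D → L → J, length 3.

3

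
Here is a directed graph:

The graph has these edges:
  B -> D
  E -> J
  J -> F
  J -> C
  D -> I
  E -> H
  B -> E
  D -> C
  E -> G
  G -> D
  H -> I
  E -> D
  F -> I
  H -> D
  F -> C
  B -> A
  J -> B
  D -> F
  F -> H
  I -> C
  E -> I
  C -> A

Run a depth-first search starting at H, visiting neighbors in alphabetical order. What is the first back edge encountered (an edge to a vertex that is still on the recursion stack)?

DFS from H (visiting neighbors in alphabetical order); mark gray on enter, black on exit:
H gray
  D gray
    C gray
      A gray
      A black
    C black
    F gray
      F→C: C black — skip
      F→H: H is gray → back edge
First back edge: F → H.

F->H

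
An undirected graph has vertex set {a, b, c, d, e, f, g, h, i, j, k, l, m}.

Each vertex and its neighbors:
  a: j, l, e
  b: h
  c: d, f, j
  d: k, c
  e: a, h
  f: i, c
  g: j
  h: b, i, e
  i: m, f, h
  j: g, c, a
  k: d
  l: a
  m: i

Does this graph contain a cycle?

DFS, tracking each vertex's parent; an edge to a visited non-parent vertex closes a cycle.
Start from i:
visit i (parent –)
  visit m (parent i)
    m–i: parent, skip
  visit f (parent i)
    f–i: parent, skip
    visit c (parent f)
      visit d (parent c)
        visit k (parent d)
          k–d: parent, skip
        d–c: parent, skip
      c–f: parent, skip
      visit j (parent c)
        visit g (parent j)
          g–j: parent, skip
        j–c: parent, skip
        visit a (parent j)
          a–j: parent, skip
          visit l (parent a)
            l–a: parent, skip
          visit e (parent a)
            e–a: parent, skip
            visit h (parent e)
              visit b (parent h)
                b–h: parent, skip
              h–i: i visited and ≠ parent → cycle
Cycle: i – f – c – j – a – e – h – i.

Yes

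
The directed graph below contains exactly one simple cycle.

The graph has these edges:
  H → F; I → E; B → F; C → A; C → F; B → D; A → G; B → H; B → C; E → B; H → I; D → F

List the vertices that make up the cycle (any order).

DFS with gray/black marking from B:
B gray
  D gray
    F gray
    F black
  D black
  C gray
    A gray
      G gray
      G black
    A black
    C→F: F black — skip
  C black
  B→F: F black — skip
  H gray
    I gray
      E gray
        E→B: B is gray → back edge
Back edge closes the cycle B → H → I → E → B; its vertices are {B, E, H, I}.

B, E, H, I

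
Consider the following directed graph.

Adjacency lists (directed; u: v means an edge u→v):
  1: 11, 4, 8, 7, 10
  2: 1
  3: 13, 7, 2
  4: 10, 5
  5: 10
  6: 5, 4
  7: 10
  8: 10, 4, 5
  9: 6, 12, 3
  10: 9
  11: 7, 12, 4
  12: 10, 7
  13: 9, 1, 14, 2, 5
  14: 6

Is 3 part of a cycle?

3 is on a cycle iff 3 can reach itself via ≥1 edge.
3 → 13 → 9 → 3 — yes.

Yes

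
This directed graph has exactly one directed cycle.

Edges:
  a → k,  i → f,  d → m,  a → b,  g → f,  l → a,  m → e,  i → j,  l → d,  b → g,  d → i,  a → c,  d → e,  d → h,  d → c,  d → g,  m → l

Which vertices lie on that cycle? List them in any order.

DFS with gray/black marking from l:
l gray
  a gray
    c gray
    c black
    b gray
      g gray
        f gray
        f black
      g black
    b black
    k gray
    k black
  a black
  d gray
    d→g: g black — skip
    e gray
    e black
    h gray
    h black
    i gray
      j gray
      j black
      i→f: f black — skip
    i black
    m gray
      m→l: l is gray → back edge
Back edge closes the cycle l → d → m → l; its vertices are {d, l, m}.

d, l, m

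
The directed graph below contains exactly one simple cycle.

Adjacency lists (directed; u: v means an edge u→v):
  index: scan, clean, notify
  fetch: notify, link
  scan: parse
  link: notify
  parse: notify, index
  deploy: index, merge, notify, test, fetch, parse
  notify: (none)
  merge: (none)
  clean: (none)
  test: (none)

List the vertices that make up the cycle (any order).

scan, index, parse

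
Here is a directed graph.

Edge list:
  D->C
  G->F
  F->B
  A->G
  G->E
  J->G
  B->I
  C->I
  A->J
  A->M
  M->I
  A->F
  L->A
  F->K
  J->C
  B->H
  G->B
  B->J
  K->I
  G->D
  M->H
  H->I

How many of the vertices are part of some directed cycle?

4

A vertex is on a directed cycle iff it belongs to a strongly connected component of size ≥ 2 (or has a self-loop).
The vertices on cycles are {B, F, G, J} — 4 in total.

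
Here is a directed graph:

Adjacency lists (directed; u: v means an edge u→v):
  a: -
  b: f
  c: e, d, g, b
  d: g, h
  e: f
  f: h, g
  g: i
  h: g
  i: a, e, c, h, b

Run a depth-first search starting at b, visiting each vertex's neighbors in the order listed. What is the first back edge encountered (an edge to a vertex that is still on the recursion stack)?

e→f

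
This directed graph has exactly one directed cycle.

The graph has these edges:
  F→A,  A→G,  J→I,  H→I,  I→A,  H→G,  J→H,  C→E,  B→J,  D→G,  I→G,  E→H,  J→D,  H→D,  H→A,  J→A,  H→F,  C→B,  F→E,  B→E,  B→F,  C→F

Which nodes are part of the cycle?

DFS with gray/black marking from F:
F gray
  E gray
    H gray
      A gray
        G gray
        G black
      A black
      D gray
        D→G: G black — skip
      D black
      H→G: G black — skip
      I gray
        I→G: G black — skip
        I→A: A black — skip
      I black
      H→F: F is gray → back edge
Back edge closes the cycle F → E → H → F; its vertices are {E, F, H}.

E, F, H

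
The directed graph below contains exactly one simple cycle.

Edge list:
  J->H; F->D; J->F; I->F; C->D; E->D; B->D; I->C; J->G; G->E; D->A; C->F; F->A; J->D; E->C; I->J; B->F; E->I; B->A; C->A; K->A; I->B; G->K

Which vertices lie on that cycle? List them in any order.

E, G, I, J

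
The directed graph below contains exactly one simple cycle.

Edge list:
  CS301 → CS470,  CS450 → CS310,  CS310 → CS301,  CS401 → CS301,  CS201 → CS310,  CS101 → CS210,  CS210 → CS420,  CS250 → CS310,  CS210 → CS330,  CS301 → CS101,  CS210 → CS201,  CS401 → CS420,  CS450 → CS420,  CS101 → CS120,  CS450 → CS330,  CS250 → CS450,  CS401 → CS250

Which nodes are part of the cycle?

CS101, CS201, CS210, CS301, CS310

DFS with gray/black marking from CS301:
CS301 gray
  CS470 gray
  CS470 black
  CS101 gray
    CS210 gray
      CS201 gray
        CS310 gray
          CS310→CS301: CS301 is gray → back edge
Back edge closes the cycle CS301 → CS101 → CS210 → CS201 → CS310 → CS301; its vertices are {CS101, CS201, CS210, CS301, CS310}.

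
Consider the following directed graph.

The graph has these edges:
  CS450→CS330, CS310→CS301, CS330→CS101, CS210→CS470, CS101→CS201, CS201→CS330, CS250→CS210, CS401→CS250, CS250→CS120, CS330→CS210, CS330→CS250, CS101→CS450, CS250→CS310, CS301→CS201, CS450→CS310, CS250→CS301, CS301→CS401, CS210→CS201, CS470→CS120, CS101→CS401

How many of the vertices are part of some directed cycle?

A vertex is on a directed cycle iff it belongs to a strongly connected component of size ≥ 2 (or has a self-loop).
The vertices on cycles are {CS101, CS201, CS210, CS250, CS301, CS310, CS330, CS401, CS450} — 9 in total.

9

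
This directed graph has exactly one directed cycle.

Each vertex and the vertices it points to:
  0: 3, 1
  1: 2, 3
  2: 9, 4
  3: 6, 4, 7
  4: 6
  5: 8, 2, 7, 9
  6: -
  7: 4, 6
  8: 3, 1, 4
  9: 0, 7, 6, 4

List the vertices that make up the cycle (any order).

0, 1, 2, 9

DFS with gray/black marking from 9:
9 gray
  0 gray
    3 gray
      6 gray
      6 black
      4 gray
        4→6: 6 black — skip
      4 black
      7 gray
        7→4: 4 black — skip
        7→6: 6 black — skip
      7 black
    3 black
    1 gray
      2 gray
        2→9: 9 is gray → back edge
Back edge closes the cycle 9 → 0 → 1 → 2 → 9; its vertices are {0, 1, 2, 9}.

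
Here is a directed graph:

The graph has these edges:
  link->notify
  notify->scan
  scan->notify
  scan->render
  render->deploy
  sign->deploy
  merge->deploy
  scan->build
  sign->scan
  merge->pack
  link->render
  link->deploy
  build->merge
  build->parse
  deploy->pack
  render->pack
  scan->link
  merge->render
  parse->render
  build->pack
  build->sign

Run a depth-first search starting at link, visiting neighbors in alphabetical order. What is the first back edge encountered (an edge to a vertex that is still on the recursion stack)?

sign->scan

DFS from link (visiting neighbors in alphabetical order); mark gray on enter, black on exit:
link gray
  deploy gray
    pack gray
    pack black
  deploy black
  notify gray
    scan gray
      build gray
        merge gray
          merge→deploy: deploy black — skip
          merge→pack: pack black — skip
          render gray
            render→deploy: deploy black — skip
            render→pack: pack black — skip
          render black
        merge black
        build→pack: pack black — skip
        parse gray
          parse→render: render black — skip
        parse black
        sign gray
          sign→deploy: deploy black — skip
          sign→scan: scan is gray → back edge
First back edge: sign → scan.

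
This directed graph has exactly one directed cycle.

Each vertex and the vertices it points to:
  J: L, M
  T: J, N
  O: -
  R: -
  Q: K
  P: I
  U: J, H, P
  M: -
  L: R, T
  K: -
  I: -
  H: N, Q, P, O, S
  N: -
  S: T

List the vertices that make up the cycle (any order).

DFS with gray/black marking from J:
J gray
  L gray
    R gray
    R black
    T gray
      T→J: J is gray → back edge
Back edge closes the cycle J → L → T → J; its vertices are {J, L, T}.

J, L, T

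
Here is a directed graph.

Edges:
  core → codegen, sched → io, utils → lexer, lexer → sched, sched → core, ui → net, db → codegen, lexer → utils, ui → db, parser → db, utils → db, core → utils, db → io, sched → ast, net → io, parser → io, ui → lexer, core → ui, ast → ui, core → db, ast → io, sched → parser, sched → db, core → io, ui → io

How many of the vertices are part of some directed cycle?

6

A vertex is on a directed cycle iff it belongs to a strongly connected component of size ≥ 2 (or has a self-loop).
The vertices on cycles are {ui, ast, core, lexer, sched, utils} — 6 in total.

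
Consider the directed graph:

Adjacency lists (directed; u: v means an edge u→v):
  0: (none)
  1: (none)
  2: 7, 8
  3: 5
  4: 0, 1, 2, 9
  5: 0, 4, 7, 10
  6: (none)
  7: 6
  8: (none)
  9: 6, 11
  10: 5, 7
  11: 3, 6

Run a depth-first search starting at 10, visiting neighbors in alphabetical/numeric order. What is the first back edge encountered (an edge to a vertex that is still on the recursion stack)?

DFS from 10 (visiting neighbors in alphabetical/numeric order); mark gray on enter, black on exit:
10 gray
  5 gray
    0 gray
    0 black
    4 gray
      4→0: 0 black — skip
      1 gray
      1 black
      2 gray
        7 gray
          6 gray
          6 black
        7 black
        8 gray
        8 black
      2 black
      9 gray
        9→6: 6 black — skip
        11 gray
          3 gray
            3→5: 5 is gray → back edge
First back edge: 3 → 5.

3->5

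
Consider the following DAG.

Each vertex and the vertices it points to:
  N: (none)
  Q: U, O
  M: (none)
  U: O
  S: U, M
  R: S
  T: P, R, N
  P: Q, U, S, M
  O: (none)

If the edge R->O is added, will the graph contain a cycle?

No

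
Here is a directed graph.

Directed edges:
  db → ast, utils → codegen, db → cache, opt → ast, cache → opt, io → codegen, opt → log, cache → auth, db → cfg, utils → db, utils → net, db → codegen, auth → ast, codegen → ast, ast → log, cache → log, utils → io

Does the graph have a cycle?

No

DFS with white/gray/black marking, starting from db:
db gray
  cache gray
    log gray
    log black
    auth gray
      ast gray
        ast→log: log black — skip
      ast black
    auth black
    opt gray
      opt→log: log black — skip
      opt→ast: ast black — skip
    opt black
  cache black
  db→ast: ast black — skip
  cfg gray
  cfg black
  codegen gray
    codegen→ast: ast black — skip
  codegen black
db black
io gray
  io→codegen: codegen black — skip
io black
net gray
net black
utils gray
  utils→db: db black — skip
  utils→codegen: codegen black — skip
  utils→net: net black — skip
  utils→io: io black — skip
utils black
Every edge goes to a white or black vertex — no back edge, so the graph is acyclic.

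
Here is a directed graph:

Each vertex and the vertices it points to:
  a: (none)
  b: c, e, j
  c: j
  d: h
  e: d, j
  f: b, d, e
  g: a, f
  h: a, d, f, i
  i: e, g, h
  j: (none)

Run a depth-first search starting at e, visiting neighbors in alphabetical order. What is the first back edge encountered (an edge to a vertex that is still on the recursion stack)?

DFS from e (visiting neighbors in alphabetical order); mark gray on enter, black on exit:
e gray
  d gray
    h gray
      a gray
      a black
      h→d: d is gray → back edge
First back edge: h → d.

h→d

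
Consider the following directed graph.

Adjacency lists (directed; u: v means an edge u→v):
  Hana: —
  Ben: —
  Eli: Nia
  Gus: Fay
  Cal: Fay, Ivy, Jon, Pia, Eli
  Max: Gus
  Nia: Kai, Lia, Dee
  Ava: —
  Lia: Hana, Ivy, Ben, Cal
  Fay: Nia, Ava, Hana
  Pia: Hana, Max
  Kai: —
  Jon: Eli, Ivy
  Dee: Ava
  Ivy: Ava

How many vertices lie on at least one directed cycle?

9

A vertex is on a directed cycle iff it belongs to a strongly connected component of size ≥ 2 (or has a self-loop).
The vertices on cycles are {Cal, Eli, Fay, Gus, Jon, Lia, Max, Nia, Pia} — 9 in total.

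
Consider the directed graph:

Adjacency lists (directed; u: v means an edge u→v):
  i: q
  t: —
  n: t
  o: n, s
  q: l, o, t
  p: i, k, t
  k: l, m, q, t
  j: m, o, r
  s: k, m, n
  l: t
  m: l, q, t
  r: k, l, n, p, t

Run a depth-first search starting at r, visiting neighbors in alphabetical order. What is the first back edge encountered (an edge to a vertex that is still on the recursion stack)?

DFS from r (visiting neighbors in alphabetical order); mark gray on enter, black on exit:
r gray
  k gray
    l gray
      t gray
      t black
    l black
    m gray
      m→l: l black — skip
      q gray
        q→l: l black — skip
        o gray
          n gray
            n→t: t black — skip
          n black
          s gray
            s→k: k is gray → back edge
First back edge: s → k.

s->k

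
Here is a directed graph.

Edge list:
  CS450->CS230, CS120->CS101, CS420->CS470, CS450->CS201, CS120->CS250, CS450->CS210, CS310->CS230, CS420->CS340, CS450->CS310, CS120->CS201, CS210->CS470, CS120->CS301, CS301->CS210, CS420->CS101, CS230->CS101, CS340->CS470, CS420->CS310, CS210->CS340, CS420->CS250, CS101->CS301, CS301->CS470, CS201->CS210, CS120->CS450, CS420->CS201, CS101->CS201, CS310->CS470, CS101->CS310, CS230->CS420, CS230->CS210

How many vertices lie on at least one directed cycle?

A vertex is on a directed cycle iff it belongs to a strongly connected component of size ≥ 2 (or has a self-loop).
The vertices on cycles are {CS101, CS230, CS310, CS420} — 4 in total.

4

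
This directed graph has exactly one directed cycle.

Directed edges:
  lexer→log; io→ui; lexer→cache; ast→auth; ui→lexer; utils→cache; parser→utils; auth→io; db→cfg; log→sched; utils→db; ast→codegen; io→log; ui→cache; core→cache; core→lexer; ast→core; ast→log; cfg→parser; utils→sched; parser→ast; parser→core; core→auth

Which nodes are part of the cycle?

db, cfg, utils, parser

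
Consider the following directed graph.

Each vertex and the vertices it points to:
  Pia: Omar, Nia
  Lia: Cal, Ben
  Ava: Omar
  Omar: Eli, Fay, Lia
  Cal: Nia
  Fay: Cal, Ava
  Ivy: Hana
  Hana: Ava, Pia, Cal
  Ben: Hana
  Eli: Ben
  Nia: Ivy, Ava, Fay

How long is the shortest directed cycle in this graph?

For each vertex v, BFS finds the shortest path from v back to v.
The shortest such closed walk is Omar → Fay → Ava → Omar, length 3.

3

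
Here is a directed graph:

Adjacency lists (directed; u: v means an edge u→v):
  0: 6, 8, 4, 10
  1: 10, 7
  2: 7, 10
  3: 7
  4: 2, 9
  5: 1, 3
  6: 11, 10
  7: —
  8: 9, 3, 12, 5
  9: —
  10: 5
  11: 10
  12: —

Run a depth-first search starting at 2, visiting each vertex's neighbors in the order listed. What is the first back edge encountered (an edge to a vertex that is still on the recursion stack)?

DFS from 2 (visiting each vertex's neighbors in the order listed); mark gray on enter, black on exit:
2 gray
  7 gray
  7 black
  10 gray
    5 gray
      1 gray
        1→10: 10 is gray → back edge
First back edge: 1 → 10.

1->10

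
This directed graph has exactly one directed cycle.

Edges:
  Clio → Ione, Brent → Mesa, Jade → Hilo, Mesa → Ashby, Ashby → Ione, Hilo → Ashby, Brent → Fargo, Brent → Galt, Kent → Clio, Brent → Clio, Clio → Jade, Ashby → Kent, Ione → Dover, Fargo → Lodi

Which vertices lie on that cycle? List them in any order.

DFS with gray/black marking from Clio:
Clio gray
  Jade gray
    Hilo gray
      Ashby gray
        Ione gray
          Dover gray
          Dover black
        Ione black
        Kent gray
          Kent→Clio: Clio is gray → back edge
Back edge closes the cycle Clio → Jade → Hilo → Ashby → Kent → Clio; its vertices are {Clio, Hilo, Jade, Kent, Ashby}.

Clio, Hilo, Jade, Kent, Ashby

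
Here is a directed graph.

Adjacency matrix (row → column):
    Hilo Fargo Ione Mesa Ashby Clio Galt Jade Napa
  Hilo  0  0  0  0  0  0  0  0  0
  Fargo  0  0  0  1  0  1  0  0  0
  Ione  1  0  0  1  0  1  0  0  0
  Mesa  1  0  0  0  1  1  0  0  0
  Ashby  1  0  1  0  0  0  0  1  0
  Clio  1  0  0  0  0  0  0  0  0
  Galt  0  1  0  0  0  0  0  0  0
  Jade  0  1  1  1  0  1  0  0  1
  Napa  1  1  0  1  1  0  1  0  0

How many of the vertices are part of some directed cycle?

7

A vertex is on a directed cycle iff it belongs to a strongly connected component of size ≥ 2 (or has a self-loop).
The vertices on cycles are {Galt, Ione, Jade, Mesa, Napa, Ashby, Fargo} — 7 in total.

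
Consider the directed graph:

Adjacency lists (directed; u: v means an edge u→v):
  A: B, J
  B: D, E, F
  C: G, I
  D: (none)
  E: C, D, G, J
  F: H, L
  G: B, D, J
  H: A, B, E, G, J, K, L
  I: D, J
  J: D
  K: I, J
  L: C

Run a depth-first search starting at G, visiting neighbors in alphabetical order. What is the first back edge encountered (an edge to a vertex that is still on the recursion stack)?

DFS from G (visiting neighbors in alphabetical order); mark gray on enter, black on exit:
G gray
  B gray
    D gray
    D black
    E gray
      C gray
        C→G: G is gray → back edge
First back edge: C → G.

C→G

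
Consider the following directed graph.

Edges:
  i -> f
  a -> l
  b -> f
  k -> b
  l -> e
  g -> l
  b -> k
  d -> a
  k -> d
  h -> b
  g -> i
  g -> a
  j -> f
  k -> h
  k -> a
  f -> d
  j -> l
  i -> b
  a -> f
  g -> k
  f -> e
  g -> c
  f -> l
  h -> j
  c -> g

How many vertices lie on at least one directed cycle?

8

A vertex is on a directed cycle iff it belongs to a strongly connected component of size ≥ 2 (or has a self-loop).
The vertices on cycles are {a, b, c, d, f, g, h, k} — 8 in total.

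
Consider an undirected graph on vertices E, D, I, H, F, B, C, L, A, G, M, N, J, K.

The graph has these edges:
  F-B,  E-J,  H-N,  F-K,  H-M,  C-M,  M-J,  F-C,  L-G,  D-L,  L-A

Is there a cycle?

DFS, tracking each vertex's parent; an edge to a visited non-parent vertex closes a cycle.
Start from M:
visit M (parent –)
  visit C (parent M)
    visit F (parent C)
      visit K (parent F)
        K–F: parent, skip
      F–C: parent, skip
      visit B (parent F)
        B–F: parent, skip
    C–M: parent, skip
  visit J (parent M)
    visit E (parent J)
      E–J: parent, skip
    J–M: parent, skip
  visit H (parent M)
    H–M: parent, skip
    visit N (parent H)
      N–H: parent, skip
visit D (parent –)
  visit L (parent D)
    visit G (parent L)
      G–L: parent, skip
    visit A (parent L)
      A–L: parent, skip
    L–D: parent, skip
visit I (parent –)
No non-parent visited neighbor found — the graph is a forest.

No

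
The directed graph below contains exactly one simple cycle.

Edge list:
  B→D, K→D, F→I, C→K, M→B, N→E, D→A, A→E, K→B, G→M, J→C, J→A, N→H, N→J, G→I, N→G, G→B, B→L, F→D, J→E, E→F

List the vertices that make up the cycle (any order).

A, D, E, F

DFS with gray/black marking from A:
A gray
  E gray
    F gray
      D gray
        D→A: A is gray → back edge
Back edge closes the cycle A → E → F → D → A; its vertices are {A, D, E, F}.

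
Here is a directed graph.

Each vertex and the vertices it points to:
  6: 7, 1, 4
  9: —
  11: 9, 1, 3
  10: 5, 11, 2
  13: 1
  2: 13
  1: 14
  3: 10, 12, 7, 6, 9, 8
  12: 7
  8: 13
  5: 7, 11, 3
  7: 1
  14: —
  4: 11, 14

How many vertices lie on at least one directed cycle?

A vertex is on a directed cycle iff it belongs to a strongly connected component of size ≥ 2 (or has a self-loop).
The vertices on cycles are {3, 4, 5, 6, 10, 11} — 6 in total.

6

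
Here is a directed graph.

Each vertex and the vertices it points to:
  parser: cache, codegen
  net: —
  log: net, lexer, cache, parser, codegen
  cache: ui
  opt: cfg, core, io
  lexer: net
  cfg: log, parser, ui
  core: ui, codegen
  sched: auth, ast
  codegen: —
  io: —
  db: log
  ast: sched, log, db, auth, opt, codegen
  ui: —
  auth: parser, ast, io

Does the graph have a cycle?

DFS with white/gray/black marking, starting from codegen:
codegen gray
codegen black
parser gray
  cache gray
    ui gray
    ui black
  cache black
  parser→codegen: codegen black — skip
parser black
net gray
net black
log gray
  log→net: net black — skip
  lexer gray
    lexer→net: net black — skip
  lexer black
  log→cache: cache black — skip
  log→parser: parser black — skip
  log→codegen: codegen black — skip
log black
opt gray
  cfg gray
    cfg→log: log black — skip
    cfg→parser: parser black — skip
    cfg→ui: ui black — skip
  cfg black
  core gray
    core→ui: ui black — skip
    core→codegen: codegen black — skip
  core black
  io gray
  io black
opt black
sched gray
  auth gray
    auth→parser: parser black — skip
    ast gray
      ast→sched: sched is gray → back edge
Back edge found, so a cycle exists: sched → auth → ast → sched.

Yes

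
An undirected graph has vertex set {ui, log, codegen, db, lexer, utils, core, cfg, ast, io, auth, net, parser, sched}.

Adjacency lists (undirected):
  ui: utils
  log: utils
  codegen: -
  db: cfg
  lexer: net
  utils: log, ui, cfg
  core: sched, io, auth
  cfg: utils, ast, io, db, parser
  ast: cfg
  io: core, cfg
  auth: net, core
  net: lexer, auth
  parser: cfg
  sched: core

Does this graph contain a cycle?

No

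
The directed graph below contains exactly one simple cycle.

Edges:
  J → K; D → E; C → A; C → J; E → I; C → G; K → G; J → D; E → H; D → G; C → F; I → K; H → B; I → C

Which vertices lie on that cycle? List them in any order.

DFS with gray/black marking from E:
E gray
  I gray
    K gray
      G gray
      G black
    K black
    C gray
      A gray
      A black
      J gray
        D gray
          D→E: E is gray → back edge
Back edge closes the cycle E → I → C → J → D → E; its vertices are {C, D, E, I, J}.

C, D, E, I, J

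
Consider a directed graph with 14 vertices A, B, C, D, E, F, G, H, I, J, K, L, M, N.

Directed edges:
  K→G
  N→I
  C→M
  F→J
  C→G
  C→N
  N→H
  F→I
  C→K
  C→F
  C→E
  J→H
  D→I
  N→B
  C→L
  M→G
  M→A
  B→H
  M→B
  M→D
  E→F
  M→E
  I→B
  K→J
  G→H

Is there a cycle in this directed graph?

No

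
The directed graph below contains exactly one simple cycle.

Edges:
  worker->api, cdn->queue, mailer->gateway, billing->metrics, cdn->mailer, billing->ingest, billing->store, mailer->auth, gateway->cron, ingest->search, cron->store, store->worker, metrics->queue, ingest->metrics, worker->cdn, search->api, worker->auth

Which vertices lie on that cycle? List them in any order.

DFS with gray/black marking from store:
store gray
  worker gray
    cdn gray
      queue gray
      queue black
      mailer gray
        auth gray
        auth black
        gateway gray
          cron gray
            cron→store: store is gray → back edge
Back edge closes the cycle store → worker → cdn → mailer → gateway → cron → store; its vertices are {cdn, cron, store, mailer, worker, gateway}.

cdn, cron, store, mailer, worker, gateway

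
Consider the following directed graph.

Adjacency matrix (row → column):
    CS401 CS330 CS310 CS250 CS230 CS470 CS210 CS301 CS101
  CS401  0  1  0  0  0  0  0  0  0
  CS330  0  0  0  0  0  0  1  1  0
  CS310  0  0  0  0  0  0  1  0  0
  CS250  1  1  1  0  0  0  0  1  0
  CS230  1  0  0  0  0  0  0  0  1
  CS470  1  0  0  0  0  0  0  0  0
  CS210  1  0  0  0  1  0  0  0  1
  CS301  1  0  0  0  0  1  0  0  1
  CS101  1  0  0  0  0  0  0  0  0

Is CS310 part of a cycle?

CS310 lies on a cycle iff there is a path from CS310 back to itself.
Exploring from CS310, it never reaches itself; equivalently, its strongly connected component is a singleton.

No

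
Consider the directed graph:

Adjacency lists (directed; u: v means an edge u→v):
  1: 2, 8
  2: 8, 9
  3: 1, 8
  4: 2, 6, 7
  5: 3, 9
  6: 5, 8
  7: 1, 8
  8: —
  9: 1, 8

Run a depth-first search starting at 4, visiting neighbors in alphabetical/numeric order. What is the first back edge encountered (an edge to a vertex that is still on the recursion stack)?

1->2

DFS from 4 (visiting neighbors in alphabetical/numeric order); mark gray on enter, black on exit:
4 gray
  2 gray
    8 gray
    8 black
    9 gray
      1 gray
        1→2: 2 is gray → back edge
First back edge: 1 → 2.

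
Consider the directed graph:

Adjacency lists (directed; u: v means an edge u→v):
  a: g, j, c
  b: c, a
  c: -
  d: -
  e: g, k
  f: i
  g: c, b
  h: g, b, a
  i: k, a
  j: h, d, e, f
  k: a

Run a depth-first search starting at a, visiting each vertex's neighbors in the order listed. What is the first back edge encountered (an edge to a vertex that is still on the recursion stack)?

b→a

DFS from a (visiting each vertex's neighbors in the order listed); mark gray on enter, black on exit:
a gray
  g gray
    c gray
    c black
    b gray
      b→c: c black — skip
      b→a: a is gray → back edge
First back edge: b → a.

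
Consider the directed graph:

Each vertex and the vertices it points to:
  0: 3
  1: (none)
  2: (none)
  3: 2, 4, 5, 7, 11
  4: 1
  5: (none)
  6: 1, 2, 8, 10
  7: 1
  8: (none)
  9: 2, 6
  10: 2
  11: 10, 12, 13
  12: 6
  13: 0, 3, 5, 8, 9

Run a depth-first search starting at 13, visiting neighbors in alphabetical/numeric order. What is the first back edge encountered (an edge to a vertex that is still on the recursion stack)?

DFS from 13 (visiting neighbors in alphabetical/numeric order); mark gray on enter, black on exit:
13 gray
  0 gray
    3 gray
      2 gray
      2 black
      4 gray
        1 gray
        1 black
      4 black
      5 gray
      5 black
      7 gray
        7→1: 1 black — skip
      7 black
      11 gray
        10 gray
          10→2: 2 black — skip
        10 black
        12 gray
          6 gray
            6→1: 1 black — skip
            6→2: 2 black — skip
            8 gray
            8 black
            6→10: 10 black — skip
          6 black
        12 black
        11→13: 13 is gray → back edge
First back edge: 11 → 13.

11→13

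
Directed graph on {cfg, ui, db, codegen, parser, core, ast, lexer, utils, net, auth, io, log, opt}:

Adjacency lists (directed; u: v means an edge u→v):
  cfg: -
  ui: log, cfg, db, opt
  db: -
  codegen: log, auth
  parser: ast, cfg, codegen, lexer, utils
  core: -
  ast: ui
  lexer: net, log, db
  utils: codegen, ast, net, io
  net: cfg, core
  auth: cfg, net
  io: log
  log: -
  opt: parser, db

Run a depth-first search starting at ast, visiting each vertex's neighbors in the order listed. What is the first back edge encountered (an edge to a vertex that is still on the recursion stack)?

parser->ast

DFS from ast (visiting each vertex's neighbors in the order listed); mark gray on enter, black on exit:
ast gray
  ui gray
    log gray
    log black
    cfg gray
    cfg black
    db gray
    db black
    opt gray
      parser gray
        parser→ast: ast is gray → back edge
First back edge: parser → ast.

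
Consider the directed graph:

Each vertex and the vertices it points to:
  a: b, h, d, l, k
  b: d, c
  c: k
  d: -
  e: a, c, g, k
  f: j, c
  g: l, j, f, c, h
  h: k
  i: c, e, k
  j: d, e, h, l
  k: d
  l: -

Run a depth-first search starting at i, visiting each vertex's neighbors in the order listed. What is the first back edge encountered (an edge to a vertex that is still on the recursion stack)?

j->e

DFS from i (visiting each vertex's neighbors in the order listed); mark gray on enter, black on exit:
i gray
  c gray
    k gray
      d gray
      d black
    k black
  c black
  e gray
    a gray
      b gray
        b→d: d black — skip
        b→c: c black — skip
      b black
      h gray
        h→k: k black — skip
      h black
      a→d: d black — skip
      l gray
      l black
      a→k: k black — skip
    a black
    e→c: c black — skip
    g gray
      g→l: l black — skip
      j gray
        j→d: d black — skip
        j→e: e is gray → back edge
First back edge: j → e.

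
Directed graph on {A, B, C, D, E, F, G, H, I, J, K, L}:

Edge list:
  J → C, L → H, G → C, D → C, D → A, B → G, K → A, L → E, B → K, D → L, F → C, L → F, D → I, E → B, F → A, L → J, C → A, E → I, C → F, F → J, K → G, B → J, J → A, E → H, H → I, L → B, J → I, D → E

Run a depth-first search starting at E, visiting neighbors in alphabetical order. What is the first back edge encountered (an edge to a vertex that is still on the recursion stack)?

DFS from E (visiting neighbors in alphabetical order); mark gray on enter, black on exit:
E gray
  B gray
    G gray
      C gray
        A gray
        A black
        F gray
          F→A: A black — skip
          F→C: C is gray → back edge
First back edge: F → C.

F->C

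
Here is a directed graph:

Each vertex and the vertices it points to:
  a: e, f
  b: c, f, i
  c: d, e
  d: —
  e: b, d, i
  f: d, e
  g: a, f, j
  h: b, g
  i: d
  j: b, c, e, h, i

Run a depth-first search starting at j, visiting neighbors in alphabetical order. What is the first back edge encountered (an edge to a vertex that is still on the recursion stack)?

DFS from j (visiting neighbors in alphabetical order); mark gray on enter, black on exit:
j gray
  b gray
    c gray
      d gray
      d black
      e gray
        e→b: b is gray → back edge
First back edge: e → b.

e->b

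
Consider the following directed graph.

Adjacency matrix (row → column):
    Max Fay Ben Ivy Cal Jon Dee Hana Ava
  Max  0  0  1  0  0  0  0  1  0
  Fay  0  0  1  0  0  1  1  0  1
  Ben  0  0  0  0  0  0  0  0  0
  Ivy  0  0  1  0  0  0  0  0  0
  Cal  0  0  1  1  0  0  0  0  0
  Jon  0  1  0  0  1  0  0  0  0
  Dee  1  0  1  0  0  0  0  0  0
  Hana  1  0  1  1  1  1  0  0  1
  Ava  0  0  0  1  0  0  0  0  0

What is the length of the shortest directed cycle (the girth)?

For each vertex v, BFS finds the shortest path from v back to v.
The shortest such closed walk is Hana → Max → Hana, length 2.

2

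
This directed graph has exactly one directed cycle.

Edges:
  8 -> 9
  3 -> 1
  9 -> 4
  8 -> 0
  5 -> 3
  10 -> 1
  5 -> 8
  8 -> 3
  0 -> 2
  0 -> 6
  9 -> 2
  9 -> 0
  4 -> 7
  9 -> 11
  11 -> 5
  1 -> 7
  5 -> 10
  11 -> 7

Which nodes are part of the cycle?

DFS with gray/black marking from 11:
11 gray
  5 gray
    3 gray
      1 gray
        7 gray
        7 black
      1 black
    3 black
    10 gray
      10→1: 1 black — skip
    10 black
    8 gray
      0 gray
        2 gray
        2 black
        6 gray
        6 black
      0 black
      8→3: 3 black — skip
      9 gray
        9→2: 2 black — skip
        4 gray
          4→7: 7 black — skip
        4 black
        9→11: 11 is gray → back edge
Back edge closes the cycle 11 → 5 → 8 → 9 → 11; its vertices are {5, 8, 9, 11}.

5, 8, 9, 11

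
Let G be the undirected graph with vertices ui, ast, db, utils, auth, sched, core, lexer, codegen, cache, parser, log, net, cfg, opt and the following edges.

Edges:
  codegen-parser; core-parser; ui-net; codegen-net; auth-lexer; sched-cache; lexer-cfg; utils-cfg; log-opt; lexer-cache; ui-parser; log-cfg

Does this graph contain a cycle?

Yes

DFS, tracking each vertex's parent; an edge to a visited non-parent vertex closes a cycle.
Start from lexer:
visit lexer (parent –)
  visit auth (parent lexer)
    auth–lexer: parent, skip
  visit cfg (parent lexer)
    visit log (parent cfg)
      log–cfg: parent, skip
      visit opt (parent log)
        opt–log: parent, skip
    visit utils (parent cfg)
      utils–cfg: parent, skip
    cfg–lexer: parent, skip
  visit cache (parent lexer)
    cache–lexer: parent, skip
    visit sched (parent cache)
      sched–cache: parent, skip
visit ui (parent –)
  visit parser (parent ui)
    parser–ui: parent, skip
    visit codegen (parent parser)
      codegen–parser: parent, skip
      visit net (parent codegen)
        net–codegen: parent, skip
        net–ui: ui visited and ≠ parent → cycle
Cycle: ui – parser – codegen – net – ui.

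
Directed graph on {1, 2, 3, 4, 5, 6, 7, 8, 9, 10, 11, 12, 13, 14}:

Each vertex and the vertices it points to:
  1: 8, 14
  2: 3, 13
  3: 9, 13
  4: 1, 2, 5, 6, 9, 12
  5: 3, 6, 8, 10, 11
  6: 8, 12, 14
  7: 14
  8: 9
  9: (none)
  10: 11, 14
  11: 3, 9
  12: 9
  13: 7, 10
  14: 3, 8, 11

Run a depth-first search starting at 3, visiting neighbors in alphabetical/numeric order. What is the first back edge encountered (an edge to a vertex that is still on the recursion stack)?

14->3

DFS from 3 (visiting neighbors in alphabetical/numeric order); mark gray on enter, black on exit:
3 gray
  9 gray
  9 black
  13 gray
    7 gray
      14 gray
        14→3: 3 is gray → back edge
First back edge: 14 → 3.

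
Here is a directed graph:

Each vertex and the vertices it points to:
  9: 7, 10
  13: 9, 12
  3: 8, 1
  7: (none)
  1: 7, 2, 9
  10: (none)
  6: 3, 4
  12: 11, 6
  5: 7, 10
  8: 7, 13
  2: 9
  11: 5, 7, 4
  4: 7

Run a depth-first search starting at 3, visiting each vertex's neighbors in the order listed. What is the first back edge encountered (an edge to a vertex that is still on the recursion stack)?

6→3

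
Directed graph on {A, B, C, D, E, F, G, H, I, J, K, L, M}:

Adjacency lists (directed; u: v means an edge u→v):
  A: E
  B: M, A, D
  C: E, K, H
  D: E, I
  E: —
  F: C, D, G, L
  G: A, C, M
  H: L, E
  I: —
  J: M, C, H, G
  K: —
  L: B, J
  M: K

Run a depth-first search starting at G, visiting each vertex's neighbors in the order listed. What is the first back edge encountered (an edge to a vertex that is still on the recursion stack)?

J->C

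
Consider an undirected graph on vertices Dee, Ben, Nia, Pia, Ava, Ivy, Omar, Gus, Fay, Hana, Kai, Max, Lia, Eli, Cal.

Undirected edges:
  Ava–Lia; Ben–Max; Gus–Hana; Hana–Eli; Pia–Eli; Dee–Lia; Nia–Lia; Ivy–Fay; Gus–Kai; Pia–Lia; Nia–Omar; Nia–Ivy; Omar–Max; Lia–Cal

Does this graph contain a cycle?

DFS, tracking each vertex's parent; an edge to a visited non-parent vertex closes a cycle.
Start from Dee:
visit Dee (parent –)
  visit Lia (parent Dee)
    visit Cal (parent Lia)
      Cal–Lia: parent, skip
    visit Ava (parent Lia)
      Ava–Lia: parent, skip
    visit Nia (parent Lia)
      Nia–Lia: parent, skip
      visit Ivy (parent Nia)
        Ivy–Nia: parent, skip
        visit Fay (parent Ivy)
          Fay–Ivy: parent, skip
      visit Omar (parent Nia)
        Omar–Nia: parent, skip
        visit Max (parent Omar)
          visit Ben (parent Max)
            Ben–Max: parent, skip
          Max–Omar: parent, skip
    visit Pia (parent Lia)
      visit Eli (parent Pia)
        Eli–Pia: parent, skip
        visit Hana (parent Eli)
          Hana–Eli: parent, skip
          visit Gus (parent Hana)
            visit Kai (parent Gus)
              Kai–Gus: parent, skip
            Gus–Hana: parent, skip
      Pia–Lia: parent, skip
    Lia–Dee: parent, skip
No non-parent visited neighbor found — the graph is a forest.

No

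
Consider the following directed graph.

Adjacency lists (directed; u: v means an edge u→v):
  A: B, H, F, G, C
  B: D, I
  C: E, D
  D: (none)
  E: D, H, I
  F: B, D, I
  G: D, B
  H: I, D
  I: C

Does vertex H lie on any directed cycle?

Yes

H is on a cycle iff H can reach itself via ≥1 edge.
H → I → C → E → H — yes.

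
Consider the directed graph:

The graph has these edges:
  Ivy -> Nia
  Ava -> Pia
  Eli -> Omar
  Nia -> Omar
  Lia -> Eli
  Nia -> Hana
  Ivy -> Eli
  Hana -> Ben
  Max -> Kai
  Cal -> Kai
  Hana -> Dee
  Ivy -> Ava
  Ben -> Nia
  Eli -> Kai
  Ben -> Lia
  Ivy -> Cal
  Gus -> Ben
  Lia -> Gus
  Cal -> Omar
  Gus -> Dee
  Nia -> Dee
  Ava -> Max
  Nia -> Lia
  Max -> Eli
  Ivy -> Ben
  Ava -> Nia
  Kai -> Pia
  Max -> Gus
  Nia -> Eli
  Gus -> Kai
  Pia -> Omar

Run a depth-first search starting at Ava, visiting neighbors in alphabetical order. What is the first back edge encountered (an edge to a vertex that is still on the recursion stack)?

Lia->Gus

DFS from Ava (visiting neighbors in alphabetical order); mark gray on enter, black on exit:
Ava gray
  Max gray
    Eli gray
      Kai gray
        Pia gray
          Omar gray
          Omar black
        Pia black
      Kai black
      Eli→Omar: Omar black — skip
    Eli black
    Gus gray
      Ben gray
        Lia gray
          Lia→Eli: Eli black — skip
          Lia→Gus: Gus is gray → back edge
First back edge: Lia → Gus.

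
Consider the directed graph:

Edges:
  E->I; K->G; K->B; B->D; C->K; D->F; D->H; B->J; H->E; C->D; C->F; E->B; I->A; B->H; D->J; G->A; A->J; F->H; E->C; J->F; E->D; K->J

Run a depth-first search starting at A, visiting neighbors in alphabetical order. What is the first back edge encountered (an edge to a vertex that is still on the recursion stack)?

DFS from A (visiting neighbors in alphabetical order); mark gray on enter, black on exit:
A gray
  J gray
    F gray
      H gray
        E gray
          B gray
            D gray
              D→F: F is gray → back edge
First back edge: D → F.

D→F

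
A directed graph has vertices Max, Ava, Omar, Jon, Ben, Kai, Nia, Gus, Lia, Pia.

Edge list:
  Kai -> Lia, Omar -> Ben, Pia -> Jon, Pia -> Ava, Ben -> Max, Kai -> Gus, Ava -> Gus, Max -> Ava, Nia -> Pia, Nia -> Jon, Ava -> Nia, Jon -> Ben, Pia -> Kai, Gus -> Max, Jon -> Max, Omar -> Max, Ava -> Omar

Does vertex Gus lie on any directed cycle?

Gus is on a cycle iff Gus can reach itself via ≥1 edge.
Gus → Max → Ava → Gus — yes.

Yes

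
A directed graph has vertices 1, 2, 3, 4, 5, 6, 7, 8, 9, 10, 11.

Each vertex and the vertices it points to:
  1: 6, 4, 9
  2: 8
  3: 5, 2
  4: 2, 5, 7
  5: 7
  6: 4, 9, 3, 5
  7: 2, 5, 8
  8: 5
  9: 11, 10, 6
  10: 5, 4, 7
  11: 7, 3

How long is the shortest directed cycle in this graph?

2

For each vertex v, BFS finds the shortest path from v back to v.
The shortest such closed walk is 9 → 6 → 9, length 2.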